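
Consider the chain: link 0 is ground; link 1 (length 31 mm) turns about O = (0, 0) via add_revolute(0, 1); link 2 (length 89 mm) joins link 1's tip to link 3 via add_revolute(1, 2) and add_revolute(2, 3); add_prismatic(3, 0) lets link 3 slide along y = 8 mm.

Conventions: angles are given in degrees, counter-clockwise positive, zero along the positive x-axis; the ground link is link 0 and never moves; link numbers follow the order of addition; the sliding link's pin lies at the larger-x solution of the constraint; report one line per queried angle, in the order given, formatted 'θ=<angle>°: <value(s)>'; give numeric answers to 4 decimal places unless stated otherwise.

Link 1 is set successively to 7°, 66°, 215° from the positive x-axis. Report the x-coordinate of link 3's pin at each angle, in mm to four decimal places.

geometry: r = 31 mm, L = 89 mm, e = 8 mm
θ=7°: crank pin P = (r cos θ, r sin θ) = (30.768931, 3.777950)
θ=7°: h = r sin θ − e = 3.777950 − 8 = -4.222050
θ=7°: x = r cos θ + √(L² − h²) = 30.768931 + 88.899799 = 119.668730
θ=66°: crank pin P = (r cos θ, r sin θ) = (12.608836, 28.319909)
θ=66°: h = r sin θ − e = 28.319909 − 8 = 20.319909
θ=66°: x = r cos θ + √(L² − h²) = 12.608836 + 86.649301 = 99.258137
θ=215°: crank pin P = (r cos θ, r sin θ) = (-25.393713, -17.780870)
θ=215°: h = r sin θ − e = -17.780870 − 8 = -25.780870
θ=215°: x = r cos θ + √(L² − h²) = -25.393713 + 85.184193 = 59.790480

θ=7°: 119.6687
θ=66°: 99.2581
θ=215°: 59.7905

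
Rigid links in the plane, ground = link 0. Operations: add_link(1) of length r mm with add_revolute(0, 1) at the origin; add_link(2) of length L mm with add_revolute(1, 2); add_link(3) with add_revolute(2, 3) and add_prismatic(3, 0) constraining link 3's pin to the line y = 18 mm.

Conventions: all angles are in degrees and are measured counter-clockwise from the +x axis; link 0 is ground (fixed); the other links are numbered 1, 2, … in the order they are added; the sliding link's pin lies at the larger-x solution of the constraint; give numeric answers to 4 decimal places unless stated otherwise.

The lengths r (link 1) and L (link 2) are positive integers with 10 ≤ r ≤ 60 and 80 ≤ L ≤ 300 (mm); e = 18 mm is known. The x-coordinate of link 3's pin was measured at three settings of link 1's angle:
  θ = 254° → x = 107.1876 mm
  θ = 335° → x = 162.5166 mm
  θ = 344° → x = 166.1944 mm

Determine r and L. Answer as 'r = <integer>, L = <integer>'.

constraint per measurement: (x − r cos θ)² + (r sin θ − e)² = L²
subtracting the θ₁ and θ₂ equations cancels the r² and L² terms:
r = (x₁² − x₂²) / (2[(x₁cos θ₁ + e sin θ₁) − (x₂cos θ₂ + e sin θ₂)]) = 40.0001 → r = 40
L² = (x₁ − r cos θ₁)² + (r sin θ₁ − e)² = 17160.9910 → L = 131.0000 → L = 131
check at θ₃=344°: x = 166.1944 (printed 166.1944) ✓

r = 40, L = 131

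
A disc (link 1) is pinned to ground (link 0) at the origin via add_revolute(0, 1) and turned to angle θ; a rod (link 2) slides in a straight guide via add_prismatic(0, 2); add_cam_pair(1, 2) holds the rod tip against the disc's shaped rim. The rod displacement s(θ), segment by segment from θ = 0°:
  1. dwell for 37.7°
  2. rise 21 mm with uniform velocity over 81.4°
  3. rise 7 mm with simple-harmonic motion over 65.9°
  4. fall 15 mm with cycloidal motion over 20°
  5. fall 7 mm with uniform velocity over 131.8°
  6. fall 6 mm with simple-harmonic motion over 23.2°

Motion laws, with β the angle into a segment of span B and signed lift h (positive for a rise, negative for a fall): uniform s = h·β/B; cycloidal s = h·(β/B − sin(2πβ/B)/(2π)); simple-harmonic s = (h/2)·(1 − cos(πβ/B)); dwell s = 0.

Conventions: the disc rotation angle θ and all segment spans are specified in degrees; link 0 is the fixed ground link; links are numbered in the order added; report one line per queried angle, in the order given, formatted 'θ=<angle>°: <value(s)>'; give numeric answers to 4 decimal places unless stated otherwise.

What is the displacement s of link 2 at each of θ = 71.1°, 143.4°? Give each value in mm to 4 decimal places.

segment 1 (0° to 37.7°, dwell): s unchanged at 0.0000
θ = 71.1° falls in segment 2 (37.7° to 119.1°, uniform, h = 21): β = 71.1 − 37.7 = 33.4°, B = 81.4°; Δs = 21·33.4/81.4 = 8.6167; s = 0.0000 + 8.6167 = 8.6167
segment 2 (37.7° to 119.1°, uniform, h = 21) is passed completely: s = 0.0000 + (21) = 21.0000
θ = 143.4° falls in segment 3 (119.1° to 185°, simple-harmonic, h = 7): β = 143.4 − 119.1 = 24.3°, B = 65.9°; Δs = 7/2·(1 − cos(π·0.3687)) = 2.0973; s = 21.0000 + 2.0973 = 23.0973

θ=71.1°: 8.6167
θ=143.4°: 23.0973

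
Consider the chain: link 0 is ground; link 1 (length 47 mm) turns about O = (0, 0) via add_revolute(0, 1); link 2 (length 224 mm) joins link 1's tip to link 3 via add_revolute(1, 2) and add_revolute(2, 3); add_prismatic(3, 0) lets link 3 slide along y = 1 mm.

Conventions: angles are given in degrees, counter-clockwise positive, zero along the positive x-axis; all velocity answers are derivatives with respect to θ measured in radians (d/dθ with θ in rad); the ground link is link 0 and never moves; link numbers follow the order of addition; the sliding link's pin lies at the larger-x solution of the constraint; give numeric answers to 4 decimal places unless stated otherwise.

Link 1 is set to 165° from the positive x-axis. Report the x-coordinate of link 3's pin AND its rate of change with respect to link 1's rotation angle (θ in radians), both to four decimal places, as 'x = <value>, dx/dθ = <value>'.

geometry: r = 47 mm, L = 224 mm, e = 1 mm
crank pin P = (r cos θ, r sin θ) = (-45.398514, 12.164495)
h = r sin θ − e = 12.164495 − 1 = 11.164495
x = r cos θ + √(L² − h²) = -45.398514 + 223.721599 = 178.323086
dx/dθ = −r sin θ − h·r cos θ/√(L² − h²) (θ in radians; h = 11.164495) = -9.898950

x = 178.3231, dx/dθ = -9.8989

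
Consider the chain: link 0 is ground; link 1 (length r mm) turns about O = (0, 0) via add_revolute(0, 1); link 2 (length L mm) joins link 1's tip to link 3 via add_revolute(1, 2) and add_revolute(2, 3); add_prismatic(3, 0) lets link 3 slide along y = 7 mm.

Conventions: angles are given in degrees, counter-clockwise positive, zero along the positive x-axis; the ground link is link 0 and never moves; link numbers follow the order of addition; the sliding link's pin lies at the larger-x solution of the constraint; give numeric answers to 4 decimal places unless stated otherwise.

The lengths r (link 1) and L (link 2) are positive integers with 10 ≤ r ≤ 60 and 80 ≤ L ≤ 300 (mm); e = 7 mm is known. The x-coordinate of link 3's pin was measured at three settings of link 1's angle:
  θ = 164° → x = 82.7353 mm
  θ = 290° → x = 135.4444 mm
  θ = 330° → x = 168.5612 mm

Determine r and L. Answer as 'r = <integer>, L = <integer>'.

constraint per measurement: (x − r cos θ)² + (r sin θ − e)² = L²
subtracting the θ₁ and θ₂ equations cancels the r² and L² terms:
r = (x₁² − x₂²) / (2[(x₁cos θ₁ + e sin θ₁) − (x₂cos θ₂ + e sin θ₂)]) = 48.9999 → r = 49
L² = (x₁ − r cos θ₁)² + (r sin θ₁ − e)² = 16900.0096 → L = 130.0000 → L = 130
check at θ₃=330°: x = 168.5612 (printed 168.5612) ✓

r = 49, L = 130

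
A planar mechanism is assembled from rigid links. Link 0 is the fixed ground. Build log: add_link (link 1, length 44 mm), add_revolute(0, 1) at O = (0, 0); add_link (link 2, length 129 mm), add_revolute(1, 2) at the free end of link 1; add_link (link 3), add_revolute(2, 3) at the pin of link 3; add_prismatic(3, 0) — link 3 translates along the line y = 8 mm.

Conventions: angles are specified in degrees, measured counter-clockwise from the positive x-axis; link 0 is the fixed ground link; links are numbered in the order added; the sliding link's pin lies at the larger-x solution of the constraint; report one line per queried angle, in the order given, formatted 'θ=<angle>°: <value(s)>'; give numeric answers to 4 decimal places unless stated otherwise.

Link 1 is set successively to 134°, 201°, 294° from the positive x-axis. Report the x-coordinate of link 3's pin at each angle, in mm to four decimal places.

geometry: r = 44 mm, L = 129 mm, e = 8 mm
θ=134°: crank pin P = (r cos θ, r sin θ) = (-30.564968, 31.650951)
θ=134°: h = r sin θ − e = 31.650951 − 8 = 23.650951
θ=134°: x = r cos θ + √(L² − h²) = -30.564968 + 126.813377 = 96.248408
θ=201°: crank pin P = (r cos θ, r sin θ) = (-41.077539, -15.768190)
θ=201°: h = r sin θ − e = -15.768190 − 8 = -23.768190
θ=201°: x = r cos θ + √(L² − h²) = -41.077539 + 126.791455 = 85.713917
θ=294°: crank pin P = (r cos θ, r sin θ) = (17.896412, -40.196000)
θ=294°: h = r sin θ − e = -40.196000 − 8 = -48.196000
θ=294°: x = r cos θ + √(L² − h²) = 17.896412 + 119.658454 = 137.554866

θ=134°: 96.2484
θ=201°: 85.7139
θ=294°: 137.5549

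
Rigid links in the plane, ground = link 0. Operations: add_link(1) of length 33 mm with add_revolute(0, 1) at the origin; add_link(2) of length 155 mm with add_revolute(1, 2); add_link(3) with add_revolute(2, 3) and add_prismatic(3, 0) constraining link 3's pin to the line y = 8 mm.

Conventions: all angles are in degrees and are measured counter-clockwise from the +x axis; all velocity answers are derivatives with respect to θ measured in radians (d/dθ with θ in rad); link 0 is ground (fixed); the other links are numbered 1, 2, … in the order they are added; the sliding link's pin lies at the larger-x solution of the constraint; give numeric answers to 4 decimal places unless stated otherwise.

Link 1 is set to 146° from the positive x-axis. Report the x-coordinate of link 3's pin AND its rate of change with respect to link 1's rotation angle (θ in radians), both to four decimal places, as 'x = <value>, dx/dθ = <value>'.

geometry: r = 33 mm, L = 155 mm, e = 8 mm
crank pin P = (r cos θ, r sin θ) = (-27.358240, 18.453366)
h = r sin θ − e = 18.453366 − 8 = 10.453366
x = r cos θ + √(L² − h²) = -27.358240 + 154.647105 = 127.288865
dx/dθ = −r sin θ − h·r cos θ/√(L² − h²) (θ in radians; h = 10.453366) = -16.604087

x = 127.2889, dx/dθ = -16.6041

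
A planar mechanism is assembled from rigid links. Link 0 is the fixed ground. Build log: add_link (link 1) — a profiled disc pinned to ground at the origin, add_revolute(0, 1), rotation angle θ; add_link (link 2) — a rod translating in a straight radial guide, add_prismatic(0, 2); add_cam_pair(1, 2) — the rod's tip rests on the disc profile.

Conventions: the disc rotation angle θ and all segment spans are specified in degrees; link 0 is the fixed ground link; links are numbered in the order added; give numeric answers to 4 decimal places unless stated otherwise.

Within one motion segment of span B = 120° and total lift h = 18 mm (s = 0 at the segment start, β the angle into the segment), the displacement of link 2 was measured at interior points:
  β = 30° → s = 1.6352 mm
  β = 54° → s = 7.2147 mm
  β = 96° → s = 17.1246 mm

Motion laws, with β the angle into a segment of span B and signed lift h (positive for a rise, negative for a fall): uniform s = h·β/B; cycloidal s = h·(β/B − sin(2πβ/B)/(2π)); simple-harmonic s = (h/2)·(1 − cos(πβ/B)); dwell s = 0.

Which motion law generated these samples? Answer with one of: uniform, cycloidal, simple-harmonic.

candidates at β/B = r: uniform s = h·r (linear in β); cycloidal s = h·(r − sin(2πr)/(2π)); simple-harmonic s = (h/2)(1 − cos(πr))
β=30°: printed 1.6352 | uniform 4.5000, cycloidal 1.6352, simple-harmonic 2.6360
β=54°: printed 7.2147 | uniform 8.1000, cycloidal 7.2147, simple-harmonic 7.5921
β=96°: printed 17.1246 | uniform 14.4000, cycloidal 17.1246, simple-harmonic 16.2812
only one law matches every sample → cycloidal

cycloidal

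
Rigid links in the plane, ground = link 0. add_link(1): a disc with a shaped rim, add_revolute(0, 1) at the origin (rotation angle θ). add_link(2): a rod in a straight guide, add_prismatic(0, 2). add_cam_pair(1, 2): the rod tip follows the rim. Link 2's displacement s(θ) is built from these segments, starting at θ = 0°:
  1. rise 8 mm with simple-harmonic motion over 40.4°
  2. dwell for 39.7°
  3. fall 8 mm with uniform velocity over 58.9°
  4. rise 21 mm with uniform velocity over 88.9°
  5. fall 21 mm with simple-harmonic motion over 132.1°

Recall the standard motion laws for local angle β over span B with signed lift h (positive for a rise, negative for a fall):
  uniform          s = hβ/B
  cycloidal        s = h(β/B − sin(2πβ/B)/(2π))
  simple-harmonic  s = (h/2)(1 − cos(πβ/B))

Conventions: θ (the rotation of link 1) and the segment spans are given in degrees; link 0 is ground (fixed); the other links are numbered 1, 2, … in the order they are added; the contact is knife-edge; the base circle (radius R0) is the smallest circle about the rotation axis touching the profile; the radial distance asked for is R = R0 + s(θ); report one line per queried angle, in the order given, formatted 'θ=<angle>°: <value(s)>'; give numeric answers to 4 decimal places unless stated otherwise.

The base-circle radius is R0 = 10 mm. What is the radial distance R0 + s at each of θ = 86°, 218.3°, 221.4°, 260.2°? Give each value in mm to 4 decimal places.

segment 1 (0° to 40.4°, simple-harmonic, h = 8) is passed completely: s = 0.0000 + (8) = 8.0000
segment 2 (40.4° to 80.1°, dwell): s unchanged at 8.0000
θ = 86° falls in segment 3 (80.1° to 139°, uniform, h = -8): β = 86 − 80.1 = 5.9°, B = 58.9°; Δs = -8·5.9/58.9 = -0.8014; s = 8.0000 − 0.8014 = 7.1986
segment 3 (80.1° to 139°, uniform, h = -8) is passed completely: s = 8.0000 + (-8) = 0.0000
θ = 218.3° falls in segment 4 (139° to 227.9°, uniform, h = 21): β = 218.3 − 139 = 79.3°, B = 88.9°; Δs = 21·79.3/88.9 = 18.7323; s = 0.0000 + 18.7323 = 18.7323
θ = 221.4° falls in segment 4 (139° to 227.9°, uniform, h = 21): β = 221.4 − 139 = 82.4°, B = 88.9°; Δs = 21·82.4/88.9 = 19.4646; s = 0.0000 + 19.4646 = 19.4646
segment 4 (139° to 227.9°, uniform, h = 21) is passed completely: s = 0.0000 + (21) = 21.0000
θ = 260.2° falls in segment 5 (227.9° to 360°, simple-harmonic, h = -21): β = 260.2 − 227.9 = 32.3°, B = 132.1°; Δs = -21/2·(1 − cos(π·0.2445)) = -2.9485; s = 21.0000 − 2.9485 = 18.0515
θ=86°: R = R0 + s = 10 + 7.1986 = 17.1986
θ=218.3°: R = R0 + s = 10 + 18.7323 = 28.7323
θ=221.4°: R = R0 + s = 10 + 19.4646 = 29.4646
θ=260.2°: R = R0 + s = 10 + 18.0515 = 28.0515

θ=86°: 17.1986
θ=218.3°: 28.7323
θ=221.4°: 29.4646
θ=260.2°: 28.0515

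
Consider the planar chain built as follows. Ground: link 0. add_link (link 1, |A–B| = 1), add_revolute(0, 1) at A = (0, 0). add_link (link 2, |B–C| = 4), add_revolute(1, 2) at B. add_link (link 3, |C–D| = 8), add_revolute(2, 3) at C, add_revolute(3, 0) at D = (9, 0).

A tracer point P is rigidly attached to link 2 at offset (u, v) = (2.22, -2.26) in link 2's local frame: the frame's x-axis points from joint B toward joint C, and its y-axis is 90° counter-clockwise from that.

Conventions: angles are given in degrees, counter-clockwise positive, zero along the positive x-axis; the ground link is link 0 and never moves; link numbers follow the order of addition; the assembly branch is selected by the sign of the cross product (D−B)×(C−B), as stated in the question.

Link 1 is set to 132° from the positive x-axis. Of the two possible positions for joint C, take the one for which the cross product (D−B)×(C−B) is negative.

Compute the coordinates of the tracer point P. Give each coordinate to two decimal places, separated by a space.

A=(0,0), D=(9.00,0)
B = A + 1.00·(cos132°, sin132°) = (-0.6691, 0.7431)
|BD| = 9.6976
circle(B,4.00) ∩ circle(D,8.00): a=2.3740, h=3.2193
  candidates: C₊=(1.9446,3.7711) cross=31.220; C₋=(1.4512,-2.6487) cross=-31.220
  branch - wants cross < 0 → take C=(1.4512,-2.6487) (cross=-31.220)
ex = (C−B)/|BC| = (0.5301,-0.8479); ey = (0.8479,0.5301)
P = B + 2.22·ex + -2.26·ey = (-1.4087,-2.3373)

-1.41 -2.34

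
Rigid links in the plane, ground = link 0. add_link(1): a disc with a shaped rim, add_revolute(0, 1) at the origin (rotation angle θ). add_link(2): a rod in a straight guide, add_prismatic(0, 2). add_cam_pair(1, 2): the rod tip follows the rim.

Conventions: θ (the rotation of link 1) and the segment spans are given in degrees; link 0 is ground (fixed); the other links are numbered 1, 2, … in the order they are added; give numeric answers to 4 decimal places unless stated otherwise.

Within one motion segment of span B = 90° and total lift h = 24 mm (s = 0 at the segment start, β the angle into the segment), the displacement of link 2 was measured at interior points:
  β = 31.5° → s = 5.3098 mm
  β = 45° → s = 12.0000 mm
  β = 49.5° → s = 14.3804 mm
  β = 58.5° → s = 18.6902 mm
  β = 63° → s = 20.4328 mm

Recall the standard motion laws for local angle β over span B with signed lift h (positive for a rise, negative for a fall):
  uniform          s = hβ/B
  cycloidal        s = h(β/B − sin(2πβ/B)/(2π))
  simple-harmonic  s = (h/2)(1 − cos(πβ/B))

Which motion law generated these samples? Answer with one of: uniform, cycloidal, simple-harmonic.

candidates at β/B = r: uniform s = h·r (linear in β); cycloidal s = h·(r − sin(2πr)/(2π)); simple-harmonic s = (h/2)(1 − cos(πr))
β=31.5°: printed 5.3098 | uniform 8.4000, cycloidal 5.3098, simple-harmonic 6.5521
β=45°: printed 12.0000 | uniform 12.0000, cycloidal 12.0000, simple-harmonic 12.0000
β=49.5°: printed 14.3804 | uniform 13.2000, cycloidal 14.3804, simple-harmonic 13.8772
β=58.5°: printed 18.6902 | uniform 15.6000, cycloidal 18.6902, simple-harmonic 17.4479
β=63°: printed 20.4328 | uniform 16.8000, cycloidal 20.4328, simple-harmonic 19.0534
only one law matches every sample → cycloidal

cycloidal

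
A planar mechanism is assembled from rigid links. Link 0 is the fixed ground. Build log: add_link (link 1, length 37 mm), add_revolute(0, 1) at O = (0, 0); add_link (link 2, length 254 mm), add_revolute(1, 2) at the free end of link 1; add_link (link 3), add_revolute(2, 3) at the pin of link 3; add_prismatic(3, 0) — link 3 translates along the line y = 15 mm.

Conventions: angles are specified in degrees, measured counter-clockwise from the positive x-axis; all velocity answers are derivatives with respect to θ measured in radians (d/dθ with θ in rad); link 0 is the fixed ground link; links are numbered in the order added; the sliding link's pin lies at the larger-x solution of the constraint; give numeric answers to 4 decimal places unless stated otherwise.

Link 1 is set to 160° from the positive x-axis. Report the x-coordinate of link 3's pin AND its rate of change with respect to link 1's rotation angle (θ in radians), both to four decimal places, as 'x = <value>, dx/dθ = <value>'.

geometry: r = 37 mm, L = 254 mm, e = 15 mm
crank pin P = (r cos θ, r sin θ) = (-34.768627, 12.654745)
h = r sin θ − e = 12.654745 − 15 = -2.345255
x = r cos θ + √(L² − h²) = -34.768627 + 253.989173 = 219.220546
dx/dθ = −r sin θ − h·r cos θ/√(L² − h²) (θ in radians; h = -2.345255) = -12.975788

x = 219.2205, dx/dθ = -12.9758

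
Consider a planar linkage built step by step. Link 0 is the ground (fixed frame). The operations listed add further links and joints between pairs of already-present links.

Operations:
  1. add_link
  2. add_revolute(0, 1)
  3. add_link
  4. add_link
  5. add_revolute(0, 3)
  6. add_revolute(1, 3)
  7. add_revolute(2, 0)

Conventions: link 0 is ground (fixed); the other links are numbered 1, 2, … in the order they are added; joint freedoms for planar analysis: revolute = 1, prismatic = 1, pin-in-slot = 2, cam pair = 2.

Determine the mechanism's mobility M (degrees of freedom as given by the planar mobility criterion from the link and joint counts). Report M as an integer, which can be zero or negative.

ground; <1,0,0>
#1 <2,0,0>
R:0↔1 J1 <2,1,0>
#2 <3,1,0>
#3 <4,1,0>
R:0↔3 J1 <4,2,0>
R:1↔3 J1 <4,3,0>
R:2↔0 J1 <4,4,0>
3×3 − 2×4 − 1×0 = 1

M = 1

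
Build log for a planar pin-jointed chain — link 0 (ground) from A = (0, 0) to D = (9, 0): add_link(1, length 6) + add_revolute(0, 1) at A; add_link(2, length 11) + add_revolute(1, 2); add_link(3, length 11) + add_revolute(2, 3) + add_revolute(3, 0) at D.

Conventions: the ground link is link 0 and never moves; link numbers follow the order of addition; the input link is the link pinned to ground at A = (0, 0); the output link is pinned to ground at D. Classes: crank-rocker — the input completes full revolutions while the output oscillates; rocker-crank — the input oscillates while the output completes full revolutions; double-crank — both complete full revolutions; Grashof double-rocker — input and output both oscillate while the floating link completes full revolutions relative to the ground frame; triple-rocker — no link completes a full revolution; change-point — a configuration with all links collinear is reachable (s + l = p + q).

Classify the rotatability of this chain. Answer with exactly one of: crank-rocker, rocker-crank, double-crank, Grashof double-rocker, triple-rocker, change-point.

lengths: ground=9, input=6, coupler=11, output=11
sorted: s=6 (shortest), l=11 (longest), p+q=20
s + l = 17 vs p + q = 20
s + l < p + q (Grashof) with shortest = input link → crank-rocker

crank-rocker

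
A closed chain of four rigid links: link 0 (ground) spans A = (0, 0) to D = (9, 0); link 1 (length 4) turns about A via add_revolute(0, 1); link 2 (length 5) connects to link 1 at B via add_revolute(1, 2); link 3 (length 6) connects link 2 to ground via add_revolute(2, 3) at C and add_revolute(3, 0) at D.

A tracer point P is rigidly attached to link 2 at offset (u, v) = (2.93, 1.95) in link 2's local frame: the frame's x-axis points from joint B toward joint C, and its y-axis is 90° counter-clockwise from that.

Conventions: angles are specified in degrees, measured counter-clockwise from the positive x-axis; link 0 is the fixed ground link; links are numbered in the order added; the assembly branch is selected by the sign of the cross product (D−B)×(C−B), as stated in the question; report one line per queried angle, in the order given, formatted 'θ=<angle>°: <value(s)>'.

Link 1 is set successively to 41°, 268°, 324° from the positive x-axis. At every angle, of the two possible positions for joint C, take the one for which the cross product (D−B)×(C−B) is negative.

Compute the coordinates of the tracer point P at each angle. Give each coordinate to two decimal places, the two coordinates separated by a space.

A=(0,0), D=(9.00,0)
θ=41°: B = A + 4.00·(cos41°, sin41°) = (3.0188, 2.6242)
θ=41°: |BD| = 6.5315
θ=41°: circle(B,5.00) ∩ circle(D,6.00): a=2.4237, h=4.3733
θ=41°:   candidates: C₊=(6.9954,5.6552) cross=28.564; C₋=(3.4812,-2.3543) cross=-28.564
θ=41°:   branch - wants cross < 0 → take C=(3.4812,-2.3543) (cross=-28.564)
θ=41°: ex = (C−B)/|BC| = (0.0925,-0.9957); ey = (0.9957,0.0925)
θ=41°: P = B + 2.93·ex + 1.95·ey = (5.2314,-0.1129)
θ=268°: B = A + 4.00·(cos268°, sin268°) = (-0.1396, -3.9976)
θ=268°: |BD| = 9.9756
θ=268°: circle(B,5.00) ∩ circle(D,6.00): a=4.4365, h=2.3060
θ=268°:   candidates: C₊=(3.0010,-0.1069) cross=23.004; C₋=(4.8492,-4.3325) cross=-23.004
θ=268°:   branch - wants cross < 0 → take C=(4.8492,-4.3325) (cross=-23.004)
θ=268°: ex = (C−B)/|BC| = (0.9978,-0.0670); ey = (0.0670,0.9978)
θ=268°: P = B + 2.93·ex + 1.95·ey = (2.9144,-2.2482)
θ=324°: B = A + 4.00·(cos324°, sin324°) = (3.2361, -2.3511)
θ=324°: |BD| = 6.2250
θ=324°: circle(B,5.00) ∩ circle(D,6.00): a=2.2290, h=4.4757
θ=324°:   candidates: C₊=(3.6095,2.6349) cross=27.861; C₋=(6.9904,-5.6534) cross=-27.861
θ=324°:   branch - wants cross < 0 → take C=(6.9904,-5.6534) (cross=-27.861)
θ=324°: ex = (C−B)/|BC| = (0.7509,-0.6605); ey = (0.6605,0.7509)
θ=324°: P = B + 2.93·ex + 1.95·ey = (6.7240,-2.8221)

θ=41°: 5.23 -0.11
θ=268°: 2.91 -2.25
θ=324°: 6.72 -2.82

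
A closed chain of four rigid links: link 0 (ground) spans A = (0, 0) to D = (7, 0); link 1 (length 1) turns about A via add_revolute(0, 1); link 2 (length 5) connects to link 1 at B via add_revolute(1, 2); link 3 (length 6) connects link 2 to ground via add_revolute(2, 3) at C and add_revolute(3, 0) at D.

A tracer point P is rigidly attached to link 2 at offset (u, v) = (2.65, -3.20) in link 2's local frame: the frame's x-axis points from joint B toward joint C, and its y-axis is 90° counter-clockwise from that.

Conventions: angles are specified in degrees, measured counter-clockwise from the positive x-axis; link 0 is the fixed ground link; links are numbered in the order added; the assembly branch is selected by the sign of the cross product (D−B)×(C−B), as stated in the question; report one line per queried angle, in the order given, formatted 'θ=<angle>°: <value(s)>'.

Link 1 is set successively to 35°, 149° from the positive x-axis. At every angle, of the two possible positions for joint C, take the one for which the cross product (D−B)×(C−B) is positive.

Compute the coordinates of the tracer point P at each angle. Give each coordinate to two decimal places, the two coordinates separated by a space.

A=(0,0), D=(7.00,0)
θ=35°: B = A + 1.00·(cos35°, sin35°) = (0.8192, 0.5736)
θ=35°: |BD| = 6.2074
θ=35°: circle(B,5.00) ∩ circle(D,6.00): a=2.2177, h=4.4813
θ=35°:   candidates: C₊=(3.4414,4.8308) cross=27.817; C₋=(2.6132,-4.0935) cross=-27.817
θ=35°:   branch + wants cross > 0 → take C=(3.4414,4.8308) (cross=27.817)
θ=35°: ex = (C−B)/|BC| = (0.5245,0.8514); ey = (-0.8514,0.5245)
θ=35°: P = B + 2.65·ex + -3.20·ey = (4.9336,1.1516)
θ=149°: B = A + 1.00·(cos149°, sin149°) = (-0.8572, 0.5150)
θ=149°: |BD| = 7.8740
θ=149°: circle(B,5.00) ∩ circle(D,6.00): a=3.2385, h=3.8095
θ=149°:   candidates: C₊=(2.6236,4.1045) cross=29.996; C₋=(2.1252,-3.4981) cross=-29.996
θ=149°:   branch + wants cross > 0 → take C=(2.6236,4.1045) (cross=29.996)
θ=149°: ex = (C−B)/|BC| = (0.6962,0.7179); ey = (-0.7179,0.6962)
θ=149°: P = B + 2.65·ex + -3.20·ey = (3.2849,0.1898)

θ=35°: 4.93 1.15
θ=149°: 3.28 0.19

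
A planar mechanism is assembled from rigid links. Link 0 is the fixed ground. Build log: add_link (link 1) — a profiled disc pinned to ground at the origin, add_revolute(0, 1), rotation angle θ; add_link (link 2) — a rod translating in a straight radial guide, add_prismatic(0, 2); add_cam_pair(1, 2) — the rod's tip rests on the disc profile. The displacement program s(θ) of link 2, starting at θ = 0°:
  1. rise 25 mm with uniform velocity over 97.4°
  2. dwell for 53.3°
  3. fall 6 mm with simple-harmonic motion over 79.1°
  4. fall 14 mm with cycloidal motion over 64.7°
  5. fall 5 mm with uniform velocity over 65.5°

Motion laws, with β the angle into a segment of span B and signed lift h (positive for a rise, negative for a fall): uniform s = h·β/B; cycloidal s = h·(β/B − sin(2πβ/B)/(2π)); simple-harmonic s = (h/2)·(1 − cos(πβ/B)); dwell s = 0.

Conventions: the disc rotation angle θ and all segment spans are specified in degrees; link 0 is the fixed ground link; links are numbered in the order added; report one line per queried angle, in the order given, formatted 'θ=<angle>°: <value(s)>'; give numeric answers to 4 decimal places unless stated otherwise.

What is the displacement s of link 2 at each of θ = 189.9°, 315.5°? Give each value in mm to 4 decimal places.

seg 1 [0°–97.4°] uniform, h=25: full span → s += 25 → s = 25.0000
seg 2 [97.4°–150.7°] dwell: s stays 25.0000
seg 3 [150.7°–229.8°] simple-harmonic, h=-6: θ=189.9° here. β=39.2, B=79.1. -6/2·(1 − cos(π·0.4956)) = -2.9583 → s = 22.0417
seg 3 [150.7°–229.8°] simple-harmonic, h=-6: full span → s += -6 → s = 19.0000
seg 4 [229.8°–294.5°] cycloidal, h=-14: full span → s += -14 → s = 5.0000
seg 5 [294.5°–360°] uniform, h=-5: θ=315.5° here. β=21, B=65.5. -5·21/65.5 = -1.6031 → s = 3.3969

θ=189.9°: 22.0417
θ=315.5°: 3.3969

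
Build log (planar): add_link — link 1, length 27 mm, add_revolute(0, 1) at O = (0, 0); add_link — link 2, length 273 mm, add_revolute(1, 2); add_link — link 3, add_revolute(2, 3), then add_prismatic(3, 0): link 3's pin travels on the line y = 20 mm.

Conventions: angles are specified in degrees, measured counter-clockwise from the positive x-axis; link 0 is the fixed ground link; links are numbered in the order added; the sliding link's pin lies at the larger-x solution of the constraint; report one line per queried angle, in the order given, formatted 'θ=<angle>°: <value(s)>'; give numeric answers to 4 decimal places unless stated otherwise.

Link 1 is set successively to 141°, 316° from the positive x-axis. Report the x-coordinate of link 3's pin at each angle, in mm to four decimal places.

geometry: r = 27 mm, L = 273 mm, e = 20 mm
θ=141°: crank pin P = (r cos θ, r sin θ) = (-20.982941, 16.991651)
θ=141°: h = r sin θ − e = 16.991651 − 20 = -3.008349
θ=141°: x = r cos θ + √(L² − h²) = -20.982941 + 272.983424 = 252.000483
θ=316°: crank pin P = (r cos θ, r sin θ) = (19.422175, -18.755776)
θ=316°: h = r sin θ − e = -18.755776 − 20 = -38.755776
θ=316°: x = r cos θ + √(L² − h²) = 19.422175 + 270.235064 = 289.657239

θ=141°: 252.0005
θ=316°: 289.6572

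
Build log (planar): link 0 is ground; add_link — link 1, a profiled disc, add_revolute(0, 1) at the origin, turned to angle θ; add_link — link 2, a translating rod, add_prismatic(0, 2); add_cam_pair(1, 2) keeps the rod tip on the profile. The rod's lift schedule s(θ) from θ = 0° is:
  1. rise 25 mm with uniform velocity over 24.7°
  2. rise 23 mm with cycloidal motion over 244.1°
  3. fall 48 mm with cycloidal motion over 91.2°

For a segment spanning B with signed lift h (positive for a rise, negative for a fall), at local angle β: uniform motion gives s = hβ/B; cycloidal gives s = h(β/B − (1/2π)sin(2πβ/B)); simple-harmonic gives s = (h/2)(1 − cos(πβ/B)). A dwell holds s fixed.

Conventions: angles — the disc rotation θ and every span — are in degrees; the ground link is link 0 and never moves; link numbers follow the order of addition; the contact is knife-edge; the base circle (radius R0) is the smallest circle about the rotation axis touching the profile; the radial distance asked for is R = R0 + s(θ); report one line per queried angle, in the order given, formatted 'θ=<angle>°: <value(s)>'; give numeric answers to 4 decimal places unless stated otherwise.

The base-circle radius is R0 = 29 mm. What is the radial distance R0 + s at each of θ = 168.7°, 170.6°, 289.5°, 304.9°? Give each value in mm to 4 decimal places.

seg 1 [0°–24.7°] uniform, h=25: full span → s += 25 → s = 25.0000
seg 2 [24.7°–268.8°] cycloidal, h=23: θ=168.7° here. β=144, B=244.1. 23·(0.5899 − sin(2π·0.5899)/(2π)) = 15.5281 → s = 40.5281
seg 2 [24.7°–268.8°] cycloidal, h=23: θ=170.6° here. β=145.9, B=244.1. 23·(0.5977 − sin(2π·0.5977)/(2π)) = 15.8560 → s = 40.8560
seg 2 [24.7°–268.8°] cycloidal, h=23: full span → s += 23 → s = 48.0000
seg 3 [268.8°–360°] cycloidal, h=-48: θ=289.5° here. β=20.7, B=91.2. -48·(0.2270 − sin(2π·0.2270)/(2π)) = -3.3351 → s = 44.6649
seg 3 [268.8°–360°] cycloidal, h=-48: θ=304.9° here. β=36.1, B=91.2. -48·(0.3958 − sin(2π·0.3958)/(2π)) = -14.3494 → s = 33.6506
θ=168.7°: R = R0 + s = 29 + 40.5281 = 69.5281
θ=170.6°: R = R0 + s = 29 + 40.8560 = 69.8560
θ=289.5°: R = R0 + s = 29 + 44.6649 = 73.6649
θ=304.9°: R = R0 + s = 29 + 33.6506 = 62.6506

θ=168.7°: 69.5281
θ=170.6°: 69.8560
θ=289.5°: 73.6649
θ=304.9°: 62.6506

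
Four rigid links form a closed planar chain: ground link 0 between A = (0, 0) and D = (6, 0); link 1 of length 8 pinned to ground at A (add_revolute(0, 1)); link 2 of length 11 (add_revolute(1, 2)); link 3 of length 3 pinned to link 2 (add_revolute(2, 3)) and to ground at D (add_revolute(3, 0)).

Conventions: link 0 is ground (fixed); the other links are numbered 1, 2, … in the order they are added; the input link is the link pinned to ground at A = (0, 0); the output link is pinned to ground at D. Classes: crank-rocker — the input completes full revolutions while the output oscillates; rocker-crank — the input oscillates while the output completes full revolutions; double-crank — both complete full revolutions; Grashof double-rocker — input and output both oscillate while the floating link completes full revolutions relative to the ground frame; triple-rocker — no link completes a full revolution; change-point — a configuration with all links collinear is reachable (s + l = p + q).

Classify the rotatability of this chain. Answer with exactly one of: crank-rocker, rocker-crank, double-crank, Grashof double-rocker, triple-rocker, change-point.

lengths: ground=6, input=8, coupler=11, output=3
sorted: s=3 (shortest), l=11 (longest), p+q=14
s + l = 14 vs p + q = 14
s + l = p + q → change-point (collinear configuration reachable)

change-point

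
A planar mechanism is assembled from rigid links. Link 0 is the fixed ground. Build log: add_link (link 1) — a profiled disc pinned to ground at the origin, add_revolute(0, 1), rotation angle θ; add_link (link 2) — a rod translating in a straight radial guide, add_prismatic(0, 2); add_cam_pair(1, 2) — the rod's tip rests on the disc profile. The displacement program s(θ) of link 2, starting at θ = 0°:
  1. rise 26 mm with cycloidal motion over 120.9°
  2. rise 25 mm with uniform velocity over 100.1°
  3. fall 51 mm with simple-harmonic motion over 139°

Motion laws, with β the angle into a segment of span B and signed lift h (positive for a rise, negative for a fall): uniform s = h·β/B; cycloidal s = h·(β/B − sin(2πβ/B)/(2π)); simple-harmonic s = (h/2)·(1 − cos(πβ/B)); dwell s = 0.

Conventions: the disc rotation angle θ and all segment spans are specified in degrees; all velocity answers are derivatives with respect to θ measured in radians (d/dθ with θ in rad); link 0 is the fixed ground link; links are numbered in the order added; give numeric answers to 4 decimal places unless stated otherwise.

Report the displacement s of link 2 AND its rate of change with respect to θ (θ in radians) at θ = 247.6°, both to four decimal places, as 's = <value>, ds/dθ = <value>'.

seg 1 [0°–120.9°] cycloidal, h=26: full span → s += 26 → s = 26.0000
seg 2 [120.9°–221°] uniform, h=25: full span → s += 25 → s = 51.0000
seg 3 [221°–360°] simple-harmonic, h=-51: θ=247.6° here. β=26.6, B=139. -51/2·(1 − cos(π·0.1914)) = -4.4712 → s = 46.5288
velocity in seg [221°–360°] (simple-harmonic), θ in radians: β = 26.6° = 0.4643 rad, B = 139° = 2.4260 rad; ds/dθ = (πh/(2B)) sin(πβ/B) = (π·(-51)/(2·2.4260)) sin(π·0.1914) = -18.677994 mm/rad

s = 46.5288, ds/dθ = -18.6780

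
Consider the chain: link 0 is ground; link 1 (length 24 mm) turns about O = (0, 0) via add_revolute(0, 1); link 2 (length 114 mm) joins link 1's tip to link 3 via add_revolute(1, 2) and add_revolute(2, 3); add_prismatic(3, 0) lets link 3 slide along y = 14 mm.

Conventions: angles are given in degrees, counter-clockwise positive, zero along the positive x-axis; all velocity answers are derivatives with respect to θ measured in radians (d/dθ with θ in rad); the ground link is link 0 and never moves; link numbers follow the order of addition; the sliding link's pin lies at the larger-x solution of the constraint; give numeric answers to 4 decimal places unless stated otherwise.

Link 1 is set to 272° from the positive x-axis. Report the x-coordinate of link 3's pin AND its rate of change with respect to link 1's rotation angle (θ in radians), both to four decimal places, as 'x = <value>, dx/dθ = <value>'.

geometry: r = 24 mm, L = 114 mm, e = 14 mm
crank pin P = (r cos θ, r sin θ) = (0.837588, -23.985380)
h = r sin θ − e = -23.985380 − 14 = -37.985380
x = r cos θ + √(L² − h²) = 0.837588 + 107.485399 = 108.322987
dx/dθ = −r sin θ − h·r cos θ/√(L² − h²) (θ in radians; h = -37.985380) = 24.281384

x = 108.3230, dx/dθ = 24.2814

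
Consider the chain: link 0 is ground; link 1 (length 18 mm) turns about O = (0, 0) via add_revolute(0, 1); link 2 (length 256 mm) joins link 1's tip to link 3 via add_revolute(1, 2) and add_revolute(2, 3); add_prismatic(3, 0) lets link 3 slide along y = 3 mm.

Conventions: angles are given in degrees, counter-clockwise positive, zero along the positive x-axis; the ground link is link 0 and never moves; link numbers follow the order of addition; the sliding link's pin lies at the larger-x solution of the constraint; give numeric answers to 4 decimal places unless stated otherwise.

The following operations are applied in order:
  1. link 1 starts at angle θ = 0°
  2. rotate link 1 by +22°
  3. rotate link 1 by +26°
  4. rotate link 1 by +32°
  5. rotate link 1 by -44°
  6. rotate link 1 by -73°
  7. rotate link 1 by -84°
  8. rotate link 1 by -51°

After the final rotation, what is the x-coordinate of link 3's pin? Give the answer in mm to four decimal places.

geometry: r = 18 mm, L = 256 mm, e = 3 mm; θ starts at 0°
rotate link 1 by +22°: θ ← 0° +22° = 22°
rotate link 1 by +26°: θ ← 22° +26° = 48°
rotate link 1 by +32°: θ ← 48° +32° = 80°
rotate link 1 by -44°: θ ← 80° -44° = 36°
rotate link 1 by -73°: θ ← 36° -73° = -37°
rotate link 1 by -84°: θ ← -37° -84° = -121°
rotate link 1 by -51°: θ ← -121° -51° = -172°
crank pin P = (r cos θ, r sin θ) = (-17.824825, -2.505116)
h = r sin θ − e = -2.505116 − 3 = -5.505116
x = r cos θ + √(L² − h²) = -17.824825 + 255.940801 = 238.115976

238.1160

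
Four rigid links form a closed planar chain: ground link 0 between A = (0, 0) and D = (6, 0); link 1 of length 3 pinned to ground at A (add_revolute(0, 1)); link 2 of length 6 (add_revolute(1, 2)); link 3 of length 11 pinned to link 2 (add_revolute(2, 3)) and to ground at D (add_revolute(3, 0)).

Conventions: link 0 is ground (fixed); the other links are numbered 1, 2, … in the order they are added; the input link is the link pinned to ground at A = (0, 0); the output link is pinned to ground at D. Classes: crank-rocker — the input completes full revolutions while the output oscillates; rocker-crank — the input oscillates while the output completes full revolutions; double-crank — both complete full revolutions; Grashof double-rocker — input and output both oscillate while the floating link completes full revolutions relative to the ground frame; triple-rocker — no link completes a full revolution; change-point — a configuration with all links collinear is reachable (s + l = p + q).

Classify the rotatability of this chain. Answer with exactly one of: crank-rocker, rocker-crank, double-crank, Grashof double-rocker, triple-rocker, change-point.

lengths: ground=6, input=3, coupler=6, output=11
sorted: s=3 (shortest), l=11 (longest), p+q=12
s + l = 14 vs p + q = 12
s + l > p + q → non-Grashof → no link fully rotates → triple-rocker

triple-rocker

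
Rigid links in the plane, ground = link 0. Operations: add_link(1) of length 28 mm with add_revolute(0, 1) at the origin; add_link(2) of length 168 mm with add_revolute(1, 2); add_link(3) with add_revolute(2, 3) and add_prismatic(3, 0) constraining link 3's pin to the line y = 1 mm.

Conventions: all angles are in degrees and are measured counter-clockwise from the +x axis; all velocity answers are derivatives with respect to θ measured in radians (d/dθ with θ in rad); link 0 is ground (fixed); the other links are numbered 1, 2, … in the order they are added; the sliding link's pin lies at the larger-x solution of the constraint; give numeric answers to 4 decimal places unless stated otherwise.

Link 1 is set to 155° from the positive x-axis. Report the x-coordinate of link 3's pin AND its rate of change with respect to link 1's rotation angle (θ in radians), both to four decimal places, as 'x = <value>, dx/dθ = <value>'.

geometry: r = 28 mm, L = 168 mm, e = 1 mm
crank pin P = (r cos θ, r sin θ) = (-25.376618, 11.833311)
h = r sin θ − e = 11.833311 − 1 = 10.833311
x = r cos θ + √(L² − h²) = -25.376618 + 167.650349 = 142.273731
dx/dθ = −r sin θ − h·r cos θ/√(L² − h²) (θ in radians; h = 10.833311) = -10.193513

x = 142.2737, dx/dθ = -10.1935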